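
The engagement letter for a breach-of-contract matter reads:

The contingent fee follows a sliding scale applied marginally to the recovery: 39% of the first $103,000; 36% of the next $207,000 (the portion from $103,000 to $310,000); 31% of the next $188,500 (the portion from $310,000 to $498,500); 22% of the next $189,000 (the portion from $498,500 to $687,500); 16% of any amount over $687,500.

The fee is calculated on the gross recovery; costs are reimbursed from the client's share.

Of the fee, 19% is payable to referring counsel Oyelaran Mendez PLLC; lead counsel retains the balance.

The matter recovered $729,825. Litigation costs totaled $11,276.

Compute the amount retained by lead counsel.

$179,396.37

Fee base is the gross recovery, $729,825; costs are reimbursed separately.
First $103,000 at 39% = $40,170.00
Next $207,000 at 36% = $74,520.00
Next $188,500 at 31% = $58,435.00
Next $189,000 at 22% = $41,580.00
Remaining $42,325 at 16% = $6,772.00
Fee: $40,170.00 + $74,520.00 + $58,435.00 + $41,580.00 + $6,772.00 = $221,477.00
Referral share: 19% of $221,477.00 = $42,080.63; lead counsel retains $221,477.00 − $42,080.63 = $179,396.37.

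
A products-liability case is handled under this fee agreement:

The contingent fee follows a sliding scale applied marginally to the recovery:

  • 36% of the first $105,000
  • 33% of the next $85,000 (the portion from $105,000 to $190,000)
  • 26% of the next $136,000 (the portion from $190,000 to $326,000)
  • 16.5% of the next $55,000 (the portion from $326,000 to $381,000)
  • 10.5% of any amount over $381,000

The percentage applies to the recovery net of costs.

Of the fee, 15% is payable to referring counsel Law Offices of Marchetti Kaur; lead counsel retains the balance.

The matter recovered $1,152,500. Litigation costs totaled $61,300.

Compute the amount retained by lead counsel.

Fee base (net of costs): $1,152,500 − $61,300 = $1,091,200
First $105,000 at 36% = $37,800.00
Next $85,000 at 33% = $28,050.00
Next $136,000 at 26% = $35,360.00
Next $55,000 at 16.5% = $9,075.00
Remaining $710,200 at 10.5% = $74,571.00
Fee: $37,800.00 + $28,050.00 + $35,360.00 + $9,075.00 + $74,571.00 = $184,856.00
Referral share: 15% of $184,856.00 = $27,728.40; lead counsel retains $184,856.00 − $27,728.40 = $157,127.60.

$157,127.60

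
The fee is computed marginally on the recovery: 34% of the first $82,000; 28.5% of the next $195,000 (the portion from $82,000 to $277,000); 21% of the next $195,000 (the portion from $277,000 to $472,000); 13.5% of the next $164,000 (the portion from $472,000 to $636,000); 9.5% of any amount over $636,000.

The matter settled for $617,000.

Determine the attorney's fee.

$143,980.00

First $82,000 at 34% = $27,880.00
Next $195,000 at 28.5% = $55,575.00
Next $195,000 at 21% = $40,950.00
Remaining $145,000 at 13.5% = $19,575.00
Fee: $27,880.00 + $55,575.00 + $40,950.00 + $19,575.00 = $143,980.00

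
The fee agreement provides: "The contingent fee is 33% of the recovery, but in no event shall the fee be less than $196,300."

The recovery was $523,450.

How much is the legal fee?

$196,300.00

33% of $523,450 = $172,738.50
That is below the $196,300 minimum, so the minimum applies.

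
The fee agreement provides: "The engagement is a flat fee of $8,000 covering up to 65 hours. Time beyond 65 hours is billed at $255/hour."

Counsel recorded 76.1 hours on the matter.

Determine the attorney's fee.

Flat fee: $8,000.00
Excess hours: 76.1 − 65 = 11.1
Overrun: 11.1 × $255 = $2,830.50
Total: $8,000.00 + $2,830.50 = $10,830.50

$10,830.50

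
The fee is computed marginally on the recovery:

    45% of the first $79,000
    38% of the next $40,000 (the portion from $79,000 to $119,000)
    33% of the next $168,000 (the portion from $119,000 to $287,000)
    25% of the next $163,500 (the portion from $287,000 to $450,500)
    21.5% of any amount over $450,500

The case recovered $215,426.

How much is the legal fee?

First $79,000 at 45% = $35,550.00
Next $40,000 at 38% = $15,200.00
Remaining $96,426 at 33% = $31,820.58
Fee: $35,550.00 + $15,200.00 + $31,820.58 = $82,570.58

$82,570.58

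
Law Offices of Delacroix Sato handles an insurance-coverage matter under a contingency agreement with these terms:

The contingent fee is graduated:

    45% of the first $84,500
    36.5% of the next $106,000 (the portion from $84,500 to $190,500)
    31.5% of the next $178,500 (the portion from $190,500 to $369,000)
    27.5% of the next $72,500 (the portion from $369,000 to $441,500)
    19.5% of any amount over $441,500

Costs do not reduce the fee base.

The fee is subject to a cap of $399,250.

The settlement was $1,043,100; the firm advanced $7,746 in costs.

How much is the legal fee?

Fee base is the gross recovery, $1,043,100; costs are reimbursed separately.
First $84,500 at 45% = $38,025.00
Next $106,000 at 36.5% = $38,690.00
Next $178,500 at 31.5% = $56,227.50
Next $72,500 at 27.5% = $19,937.50
Remaining $601,600 at 19.5% = $117,312.00
Fee: $38,025.00 + $38,690.00 + $56,227.50 + $19,937.50 + $117,312.00 = $270,192.00
$270,192.00 is under the $399,250 cap.

$270,192.00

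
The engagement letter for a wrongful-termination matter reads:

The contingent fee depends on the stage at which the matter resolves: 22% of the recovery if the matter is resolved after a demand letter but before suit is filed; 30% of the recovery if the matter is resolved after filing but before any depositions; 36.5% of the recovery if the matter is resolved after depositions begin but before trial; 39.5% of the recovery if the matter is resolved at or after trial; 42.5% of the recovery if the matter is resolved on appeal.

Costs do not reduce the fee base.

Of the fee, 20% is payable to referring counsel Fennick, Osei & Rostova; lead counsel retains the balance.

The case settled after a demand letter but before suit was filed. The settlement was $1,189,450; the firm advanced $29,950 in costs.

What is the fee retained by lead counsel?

Fee base is the gross recovery, $1,189,450; costs are reimbursed separately.
The matter settled after a demand letter but before suit was filed, so the 22% rate applies.
$1,189,450 × 22% = $261,679.00
Referral share: 20% of $261,679.00 = $52,335.80; lead counsel retains $261,679.00 − $52,335.80 = $209,343.20.

$209,343.20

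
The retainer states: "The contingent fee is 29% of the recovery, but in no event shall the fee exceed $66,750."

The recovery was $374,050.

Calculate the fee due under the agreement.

29% of $374,050 = $108,474.50
That exceeds the $66,750 cap, so the fee is capped at $66,750.

$66,750.00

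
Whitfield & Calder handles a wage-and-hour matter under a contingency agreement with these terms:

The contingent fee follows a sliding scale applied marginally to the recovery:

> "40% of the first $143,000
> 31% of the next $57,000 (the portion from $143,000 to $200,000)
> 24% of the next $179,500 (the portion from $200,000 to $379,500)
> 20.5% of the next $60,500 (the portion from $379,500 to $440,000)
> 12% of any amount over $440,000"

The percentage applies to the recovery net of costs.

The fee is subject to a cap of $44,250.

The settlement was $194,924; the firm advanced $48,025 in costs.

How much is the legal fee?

$44,250.00

Fee base (net of costs): $194,924 − $48,025 = $146,899
First $143,000 at 40% = $57,200.00
Remaining $3,899 at 31% = $1,208.69
Fee: $57,200.00 + $1,208.69 = $58,408.69
$58,408.69 exceeds the $44,250 cap, so the fee is capped at $44,250.00.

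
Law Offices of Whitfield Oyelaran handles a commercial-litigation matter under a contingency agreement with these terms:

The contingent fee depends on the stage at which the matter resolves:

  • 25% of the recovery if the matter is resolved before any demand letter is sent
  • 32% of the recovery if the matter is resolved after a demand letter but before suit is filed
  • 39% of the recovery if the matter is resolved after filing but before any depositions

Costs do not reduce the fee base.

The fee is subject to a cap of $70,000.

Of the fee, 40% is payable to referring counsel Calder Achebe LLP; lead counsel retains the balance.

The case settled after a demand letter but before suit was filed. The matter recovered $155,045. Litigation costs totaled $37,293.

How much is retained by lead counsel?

Fee base is the gross recovery, $155,045; costs are reimbursed separately.
The matter settled after a demand letter but before suit was filed, so the 32% rate applies.
$155,045 × 32% = $49,614.40
$49,614.40 is under the $70,000 cap.
Referral share: 40% of $49,614.40 = $19,845.76; lead counsel retains $49,614.40 − $19,845.76 = $29,768.64.

$29,768.64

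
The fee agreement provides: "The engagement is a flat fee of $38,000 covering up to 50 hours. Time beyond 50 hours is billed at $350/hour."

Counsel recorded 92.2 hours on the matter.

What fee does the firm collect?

Flat fee: $38,000.00
Excess hours: 92.2 − 50 = 42.2
Overrun: 42.2 × $350 = $14,770.00
Total: $38,000.00 + $14,770.00 = $52,770.00

$52,770.00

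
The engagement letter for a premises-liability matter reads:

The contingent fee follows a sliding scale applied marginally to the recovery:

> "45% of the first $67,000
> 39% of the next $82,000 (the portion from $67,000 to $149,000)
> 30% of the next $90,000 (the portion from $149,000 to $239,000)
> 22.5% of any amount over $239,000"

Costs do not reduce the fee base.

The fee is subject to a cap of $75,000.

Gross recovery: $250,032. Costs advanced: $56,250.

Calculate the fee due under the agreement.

$75,000.00

Fee base is the gross recovery, $250,032; costs are reimbursed separately.
First $67,000 at 45% = $30,150.00
Next $82,000 at 39% = $31,980.00
Next $90,000 at 30% = $27,000.00
Remaining $11,032 at 22.5% = $2,482.20
Fee: $30,150.00 + $31,980.00 + $27,000.00 + $2,482.20 = $91,612.20
$91,612.20 exceeds the $75,000 cap, so the fee is capped at $75,000.00.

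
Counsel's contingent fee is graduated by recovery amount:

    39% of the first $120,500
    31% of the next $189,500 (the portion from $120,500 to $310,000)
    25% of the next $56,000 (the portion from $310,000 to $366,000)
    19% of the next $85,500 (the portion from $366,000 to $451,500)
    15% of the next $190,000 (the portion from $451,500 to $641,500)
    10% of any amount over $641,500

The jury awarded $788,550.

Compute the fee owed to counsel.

$179,190.00

First $120,500 at 39% = $46,995.00
Next $189,500 at 31% = $58,745.00
Next $56,000 at 25% = $14,000.00
Next $85,500 at 19% = $16,245.00
Next $190,000 at 15% = $28,500.00
Remaining $147,050 at 10% = $14,705.00
Fee: $46,995.00 + $58,745.00 + $14,000.00 + $16,245.00 + $28,500.00 + $14,705.00 = $179,190.00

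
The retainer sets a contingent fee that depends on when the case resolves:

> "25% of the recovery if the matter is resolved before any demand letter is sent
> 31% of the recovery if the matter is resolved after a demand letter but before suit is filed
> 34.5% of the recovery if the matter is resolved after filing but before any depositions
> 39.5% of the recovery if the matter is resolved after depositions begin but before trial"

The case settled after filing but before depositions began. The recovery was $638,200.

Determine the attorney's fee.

$220,179.00

The matter settled after filing but before depositions began, so the 34.5% rate applies.
$638,200 × 34.5% = $220,179.00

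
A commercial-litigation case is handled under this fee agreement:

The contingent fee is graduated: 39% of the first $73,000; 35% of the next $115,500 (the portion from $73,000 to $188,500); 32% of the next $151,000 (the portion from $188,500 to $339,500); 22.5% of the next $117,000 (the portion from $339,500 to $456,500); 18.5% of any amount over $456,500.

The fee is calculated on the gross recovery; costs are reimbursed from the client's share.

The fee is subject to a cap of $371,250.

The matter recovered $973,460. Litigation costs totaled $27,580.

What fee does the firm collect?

$239,177.60

Fee base is the gross recovery, $973,460; costs are reimbursed separately.
First $73,000 at 39% = $28,470.00
Next $115,500 at 35% = $40,425.00
Next $151,000 at 32% = $48,320.00
Next $117,000 at 22.5% = $26,325.00
Remaining $516,960 at 18.5% = $95,637.60
Fee: $28,470.00 + $40,425.00 + $48,320.00 + $26,325.00 + $95,637.60 = $239,177.60
$239,177.60 is under the $371,250 cap.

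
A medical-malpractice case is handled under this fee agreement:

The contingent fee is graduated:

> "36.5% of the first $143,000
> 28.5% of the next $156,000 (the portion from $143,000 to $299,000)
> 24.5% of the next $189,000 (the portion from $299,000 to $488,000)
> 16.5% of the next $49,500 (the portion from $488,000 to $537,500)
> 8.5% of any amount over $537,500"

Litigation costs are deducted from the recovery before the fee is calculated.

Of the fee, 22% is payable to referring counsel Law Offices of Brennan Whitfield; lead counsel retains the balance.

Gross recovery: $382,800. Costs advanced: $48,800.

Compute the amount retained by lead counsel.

$82,079.40

Fee base (net of costs): $382,800 − $48,800 = $334,000
First $143,000 at 36.5% = $52,195.00
Next $156,000 at 28.5% = $44,460.00
Remaining $35,000 at 24.5% = $8,575.00
Fee: $52,195.00 + $44,460.00 + $8,575.00 = $105,230.00
Referral share: 22% of $105,230.00 = $23,150.60; lead counsel retains $105,230.00 − $23,150.60 = $82,079.40.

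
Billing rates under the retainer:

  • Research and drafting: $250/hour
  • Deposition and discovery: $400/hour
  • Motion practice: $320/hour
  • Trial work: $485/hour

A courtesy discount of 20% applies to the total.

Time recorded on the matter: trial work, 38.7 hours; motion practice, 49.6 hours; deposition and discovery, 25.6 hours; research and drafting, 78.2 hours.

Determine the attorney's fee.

$51,545.20

Research and drafting: 78.2 × $250 = $19,550.00
Deposition and discovery: 25.6 × $400 = $10,240.00
Motion practice: 49.6 × $320 = $15,872.00
Trial work: 38.7 × $485 = $18,769.50
Subtotal: $64,431.50
Less 20% discount: −$12,886.30
Total: $64,431.50 − $12,886.30 = $51,545.20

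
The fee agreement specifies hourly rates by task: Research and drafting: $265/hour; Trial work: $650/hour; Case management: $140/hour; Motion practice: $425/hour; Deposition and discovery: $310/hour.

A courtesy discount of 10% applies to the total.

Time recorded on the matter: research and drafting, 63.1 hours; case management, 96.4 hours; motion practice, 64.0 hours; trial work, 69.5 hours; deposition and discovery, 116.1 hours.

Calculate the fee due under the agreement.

Research and drafting: 63.1 × $265 = $16,721.50
Trial work: 69.5 × $650 = $45,175.00
Case management: 96.4 × $140 = $13,496.00
Motion practice: 64.0 × $425 = $27,200.00
Deposition and discovery: 116.1 × $310 = $35,991.00
Subtotal: $138,583.50
Less 10% discount: −$13,858.35
Total: $138,583.50 − $13,858.35 = $124,725.15

$124,725.15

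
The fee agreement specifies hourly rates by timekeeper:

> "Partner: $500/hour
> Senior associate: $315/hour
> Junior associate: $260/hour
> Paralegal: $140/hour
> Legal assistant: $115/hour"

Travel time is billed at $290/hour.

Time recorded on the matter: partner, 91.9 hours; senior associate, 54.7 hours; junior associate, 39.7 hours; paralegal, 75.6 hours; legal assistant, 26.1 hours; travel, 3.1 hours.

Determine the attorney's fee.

$87,987.00

Partner: 91.9 × $500 = $45,950.00
Senior associate: 54.7 × $315 = $17,230.50
Junior associate: 39.7 × $260 = $10,322.00
Paralegal: 75.6 × $140 = $10,584.00
Legal assistant: 26.1 × $115 = $3,001.50
Subtotal: $45,950.00 + $17,230.50 + $10,322.00 + $10,584.00 + $3,001.50 = $87,088.00
Travel: 3.1 × $290 = $899.00
Total: $87,088.00 + $899.00 = $87,987.00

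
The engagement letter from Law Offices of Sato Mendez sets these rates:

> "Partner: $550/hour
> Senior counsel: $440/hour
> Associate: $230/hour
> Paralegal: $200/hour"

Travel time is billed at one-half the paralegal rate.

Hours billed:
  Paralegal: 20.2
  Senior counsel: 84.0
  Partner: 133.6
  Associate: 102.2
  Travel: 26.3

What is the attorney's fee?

$140,616.00

Partner: 133.6 × $550 = $73,480.00
Senior counsel: 84.0 × $440 = $36,960.00
Associate: 102.2 × $230 = $23,506.00
Paralegal: 20.2 × $200 = $4,040.00
Subtotal: $73,480.00 + $36,960.00 + $23,506.00 + $4,040.00 = $137,986.00
Travel: 26.3 × ($200 ÷ 2) = 26.3 × $100.00 = $2,630.00
Total: $137,986.00 + $2,630.00 = $140,616.00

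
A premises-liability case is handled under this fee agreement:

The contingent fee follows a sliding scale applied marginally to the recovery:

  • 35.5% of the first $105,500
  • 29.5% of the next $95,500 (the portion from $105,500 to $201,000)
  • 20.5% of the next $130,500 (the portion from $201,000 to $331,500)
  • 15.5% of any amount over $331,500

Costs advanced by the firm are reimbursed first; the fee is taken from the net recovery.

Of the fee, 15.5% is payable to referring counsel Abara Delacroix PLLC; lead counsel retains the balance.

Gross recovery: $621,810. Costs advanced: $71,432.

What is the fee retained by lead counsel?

$106,726.53

Fee base (net of costs): $621,810 − $71,432 = $550,378
First $105,500 at 35.5% = $37,452.50
Next $95,500 at 29.5% = $28,172.50
Next $130,500 at 20.5% = $26,752.50
Remaining $218,878 at 15.5% = $33,926.09
Fee: $37,452.50 + $28,172.50 + $26,752.50 + $33,926.09 = $126,303.59
Referral share: 15.5% of $126,303.59 = $19,577.06; lead counsel retains $126,303.59 − $19,577.06 = $106,726.53.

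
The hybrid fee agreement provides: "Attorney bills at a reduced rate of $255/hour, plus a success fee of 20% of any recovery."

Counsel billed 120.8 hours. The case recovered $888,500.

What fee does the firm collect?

Hourly: 120.8 × $255 = $30,804.00
Success fee: 20% of $888,500 = $177,700.00
Total: $30,804.00 + $177,700.00 = $208,504.00

$208,504.00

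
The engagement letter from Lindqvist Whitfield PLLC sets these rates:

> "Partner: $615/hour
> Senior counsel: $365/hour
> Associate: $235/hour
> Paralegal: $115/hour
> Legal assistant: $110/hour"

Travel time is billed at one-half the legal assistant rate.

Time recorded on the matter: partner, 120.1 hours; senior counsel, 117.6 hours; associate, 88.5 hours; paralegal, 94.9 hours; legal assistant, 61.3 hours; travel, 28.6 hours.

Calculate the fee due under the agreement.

Partner: 120.1 × $615 = $73,861.50
Senior counsel: 117.6 × $365 = $42,924.00
Associate: 88.5 × $235 = $20,797.50
Paralegal: 94.9 × $115 = $10,913.50
Legal assistant: 61.3 × $110 = $6,743.00
Subtotal: $73,861.50 + $42,924.00 + $20,797.50 + $10,913.50 + $6,743.00 = $155,239.50
Travel: 28.6 × ($110 ÷ 2) = 28.6 × $55.00 = $1,573.00
Total: $155,239.50 + $1,573.00 = $156,812.50

$156,812.50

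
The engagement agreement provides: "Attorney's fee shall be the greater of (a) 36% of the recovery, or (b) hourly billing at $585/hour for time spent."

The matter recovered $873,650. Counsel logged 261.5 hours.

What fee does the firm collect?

$314,514.00

(a) 36% of $873,650 = $314,514.00
(b) 261.5 × $585 = $152,977.50
The greater is (a): $314,514.00.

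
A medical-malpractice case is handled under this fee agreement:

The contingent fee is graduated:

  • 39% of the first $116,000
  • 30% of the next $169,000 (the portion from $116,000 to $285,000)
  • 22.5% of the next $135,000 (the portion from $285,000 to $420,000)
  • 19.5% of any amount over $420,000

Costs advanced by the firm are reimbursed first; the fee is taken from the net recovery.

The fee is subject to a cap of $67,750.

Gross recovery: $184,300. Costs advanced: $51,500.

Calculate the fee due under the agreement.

$50,280.00

Fee base (net of costs): $184,300 − $51,500 = $132,800
First $116,000 at 39% = $45,240.00
Remaining $16,800 at 30% = $5,040.00
Fee: $45,240.00 + $5,040.00 = $50,280.00
$50,280.00 is under the $67,750 cap.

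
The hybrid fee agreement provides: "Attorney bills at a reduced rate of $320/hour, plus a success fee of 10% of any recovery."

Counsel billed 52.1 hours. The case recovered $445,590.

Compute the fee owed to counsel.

Hourly: 52.1 × $320 = $16,672.00
Success fee: 10% of $445,590 = $44,559.00
Total: $16,672.00 + $44,559.00 = $61,231.00

$61,231.00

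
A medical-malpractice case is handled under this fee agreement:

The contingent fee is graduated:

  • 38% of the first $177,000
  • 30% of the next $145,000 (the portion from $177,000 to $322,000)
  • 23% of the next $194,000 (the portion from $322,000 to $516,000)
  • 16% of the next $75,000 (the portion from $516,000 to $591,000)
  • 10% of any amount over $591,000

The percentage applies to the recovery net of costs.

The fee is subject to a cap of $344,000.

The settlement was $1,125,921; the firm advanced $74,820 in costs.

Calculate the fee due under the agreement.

$213,390.10

Fee base (net of costs): $1,125,921 − $74,820 = $1,051,101
First $177,000 at 38% = $67,260.00
Next $145,000 at 30% = $43,500.00
Next $194,000 at 23% = $44,620.00
Next $75,000 at 16% = $12,000.00
Remaining $460,101 at 10% = $46,010.10
Fee: $67,260.00 + $43,500.00 + $44,620.00 + $12,000.00 + $46,010.10 = $213,390.10
$213,390.10 is under the $344,000 cap.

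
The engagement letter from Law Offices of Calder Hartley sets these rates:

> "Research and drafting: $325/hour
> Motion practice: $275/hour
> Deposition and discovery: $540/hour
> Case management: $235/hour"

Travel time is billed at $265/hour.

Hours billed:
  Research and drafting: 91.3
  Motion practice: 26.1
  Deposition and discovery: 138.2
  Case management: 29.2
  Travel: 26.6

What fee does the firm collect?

$125,389.00

Research and drafting: 91.3 × $325 = $29,672.50
Motion practice: 26.1 × $275 = $7,177.50
Deposition and discovery: 138.2 × $540 = $74,628.00
Case management: 29.2 × $235 = $6,862.00
Subtotal: $29,672.50 + $7,177.50 + $74,628.00 + $6,862.00 = $118,340.00
Travel: 26.6 × $265 = $7,049.00
Total: $118,340.00 + $7,049.00 = $125,389.00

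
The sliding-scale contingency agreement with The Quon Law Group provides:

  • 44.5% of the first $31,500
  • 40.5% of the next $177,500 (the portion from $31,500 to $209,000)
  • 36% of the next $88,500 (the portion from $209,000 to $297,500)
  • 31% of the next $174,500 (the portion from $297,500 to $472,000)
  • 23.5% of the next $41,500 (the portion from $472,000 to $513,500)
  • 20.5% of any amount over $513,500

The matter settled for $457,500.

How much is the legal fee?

First $31,500 at 44.5% = $14,017.50
Next $177,500 at 40.5% = $71,887.50
Next $88,500 at 36% = $31,860.00
Remaining $160,000 at 31% = $49,600.00
Fee: $14,017.50 + $71,887.50 + $31,860.00 + $49,600.00 = $167,365.00

$167,365.00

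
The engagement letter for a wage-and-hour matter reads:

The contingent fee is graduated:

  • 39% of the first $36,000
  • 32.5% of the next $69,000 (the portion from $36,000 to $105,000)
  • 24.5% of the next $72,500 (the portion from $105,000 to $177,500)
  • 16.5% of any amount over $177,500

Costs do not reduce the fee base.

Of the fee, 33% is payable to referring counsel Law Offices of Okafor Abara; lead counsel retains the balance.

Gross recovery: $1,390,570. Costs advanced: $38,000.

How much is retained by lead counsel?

$170,437.31

Fee base is the gross recovery, $1,390,570; costs are reimbursed separately.
First $36,000 at 39% = $14,040.00
Next $69,000 at 32.5% = $22,425.00
Next $72,500 at 24.5% = $17,762.50
Remaining $1,213,070 at 16.5% = $200,156.55
Fee: $14,040.00 + $22,425.00 + $17,762.50 + $200,156.55 = $254,384.05
Referral share: 33% of $254,384.05 = $83,946.74; lead counsel retains $254,384.05 − $83,946.74 = $170,437.31.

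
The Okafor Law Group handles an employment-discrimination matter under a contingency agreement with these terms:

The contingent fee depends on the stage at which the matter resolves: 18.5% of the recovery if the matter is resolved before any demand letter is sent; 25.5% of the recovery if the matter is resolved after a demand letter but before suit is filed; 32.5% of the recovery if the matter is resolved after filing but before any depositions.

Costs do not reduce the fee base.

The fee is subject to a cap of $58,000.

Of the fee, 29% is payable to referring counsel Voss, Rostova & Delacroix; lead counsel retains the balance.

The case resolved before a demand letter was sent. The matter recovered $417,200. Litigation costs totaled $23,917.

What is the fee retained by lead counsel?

Fee base is the gross recovery, $417,200; costs are reimbursed separately.
The matter resolved before a demand letter was sent, so the 18.5% rate applies.
$417,200 × 18.5% = $77,182.00
$77,182.00 exceeds the $58,000 cap, so the fee is capped at $58,000.00.
Referral share: 29% of $58,000.00 = $16,820.00; lead counsel retains $58,000.00 − $16,820.00 = $41,180.00.

$41,180.00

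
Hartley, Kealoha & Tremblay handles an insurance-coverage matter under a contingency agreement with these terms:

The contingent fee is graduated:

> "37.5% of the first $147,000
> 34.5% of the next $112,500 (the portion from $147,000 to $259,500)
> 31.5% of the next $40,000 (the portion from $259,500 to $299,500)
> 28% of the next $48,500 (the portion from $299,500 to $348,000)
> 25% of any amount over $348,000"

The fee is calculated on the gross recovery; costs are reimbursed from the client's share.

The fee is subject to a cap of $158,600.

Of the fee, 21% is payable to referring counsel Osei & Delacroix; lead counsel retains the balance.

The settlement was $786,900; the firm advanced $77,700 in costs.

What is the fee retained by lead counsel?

$125,294.00

Fee base is the gross recovery, $786,900; costs are reimbursed separately.
First $147,000 at 37.5% = $55,125.00
Next $112,500 at 34.5% = $38,812.50
Next $40,000 at 31.5% = $12,600.00
Next $48,500 at 28% = $13,580.00
Remaining $438,900 at 25% = $109,725.00
Fee: $55,125.00 + $38,812.50 + $12,600.00 + $13,580.00 + $109,725.00 = $229,842.50
$229,842.50 exceeds the $158,600 cap, so the fee is capped at $158,600.00.
Referral share: 21% of $158,600.00 = $33,306.00; lead counsel retains $158,600.00 − $33,306.00 = $125,294.00.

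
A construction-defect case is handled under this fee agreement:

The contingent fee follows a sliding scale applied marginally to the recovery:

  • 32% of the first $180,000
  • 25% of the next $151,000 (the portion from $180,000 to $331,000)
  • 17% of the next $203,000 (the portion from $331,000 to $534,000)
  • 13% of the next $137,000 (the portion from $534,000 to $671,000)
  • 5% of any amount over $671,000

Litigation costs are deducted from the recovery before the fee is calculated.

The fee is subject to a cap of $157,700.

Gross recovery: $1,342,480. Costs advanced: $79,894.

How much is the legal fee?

Fee base (net of costs): $1,342,480 − $79,894 = $1,262,586
First $180,000 at 32% = $57,600.00
Next $151,000 at 25% = $37,750.00
Next $203,000 at 17% = $34,510.00
Next $137,000 at 13% = $17,810.00
Remaining $591,586 at 5% = $29,579.30
Fee: $57,600.00 + $37,750.00 + $34,510.00 + $17,810.00 + $29,579.30 = $177,249.30
$177,249.30 exceeds the $157,700 cap, so the fee is capped at $157,700.00.

$157,700.00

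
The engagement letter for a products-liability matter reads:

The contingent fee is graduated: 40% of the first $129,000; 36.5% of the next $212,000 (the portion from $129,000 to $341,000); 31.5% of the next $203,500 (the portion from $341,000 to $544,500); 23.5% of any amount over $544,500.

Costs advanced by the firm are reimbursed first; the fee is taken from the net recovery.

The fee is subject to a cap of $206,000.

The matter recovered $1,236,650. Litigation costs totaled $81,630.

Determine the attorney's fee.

$206,000.00

Fee base (net of costs): $1,236,650 − $81,630 = $1,155,020
First $129,000 at 40% = $51,600.00
Next $212,000 at 36.5% = $77,380.00
Next $203,500 at 31.5% = $64,102.50
Remaining $610,520 at 23.5% = $143,472.20
Fee: $51,600.00 + $77,380.00 + $64,102.50 + $143,472.20 = $336,554.70
$336,554.70 exceeds the $206,000 cap, so the fee is capped at $206,000.00.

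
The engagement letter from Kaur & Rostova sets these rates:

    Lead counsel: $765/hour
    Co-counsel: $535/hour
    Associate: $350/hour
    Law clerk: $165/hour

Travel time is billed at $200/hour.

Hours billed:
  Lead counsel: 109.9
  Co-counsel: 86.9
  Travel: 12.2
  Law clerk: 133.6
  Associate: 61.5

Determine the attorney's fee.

$176,574.00

Lead counsel: 109.9 × $765 = $84,073.50
Co-counsel: 86.9 × $535 = $46,491.50
Associate: 61.5 × $350 = $21,525.00
Law clerk: 133.6 × $165 = $22,044.00
Subtotal: $84,073.50 + $46,491.50 + $21,525.00 + $22,044.00 = $174,134.00
Travel: 12.2 × $200 = $2,440.00
Total: $174,134.00 + $2,440.00 = $176,574.00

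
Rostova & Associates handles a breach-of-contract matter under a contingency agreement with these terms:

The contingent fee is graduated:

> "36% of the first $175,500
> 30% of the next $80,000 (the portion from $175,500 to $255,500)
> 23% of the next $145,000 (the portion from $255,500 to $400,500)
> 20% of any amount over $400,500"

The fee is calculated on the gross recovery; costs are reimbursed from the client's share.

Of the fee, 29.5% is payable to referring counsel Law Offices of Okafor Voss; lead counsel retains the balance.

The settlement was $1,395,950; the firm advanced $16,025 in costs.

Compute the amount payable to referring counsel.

$94,287.90

Fee base is the gross recovery, $1,395,950; costs are reimbursed separately.
First $175,500 at 36% = $63,180.00
Next $80,000 at 30% = $24,000.00
Next $145,000 at 23% = $33,350.00
Remaining $995,450 at 20% = $199,090.00
Fee: $63,180.00 + $24,000.00 + $33,350.00 + $199,090.00 = $319,620.00
Referral share: 29.5% of $319,620.00 = $94,287.90; lead counsel retains $319,620.00 − $94,287.90 = $225,332.10.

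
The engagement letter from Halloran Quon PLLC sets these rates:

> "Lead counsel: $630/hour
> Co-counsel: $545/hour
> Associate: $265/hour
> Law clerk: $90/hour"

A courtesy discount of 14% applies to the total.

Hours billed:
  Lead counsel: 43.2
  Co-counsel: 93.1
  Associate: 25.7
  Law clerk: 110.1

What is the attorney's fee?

Lead counsel: 43.2 × $630 = $27,216.00
Co-counsel: 93.1 × $545 = $50,739.50
Associate: 25.7 × $265 = $6,810.50
Law clerk: 110.1 × $90 = $9,909.00
Subtotal: $94,675.00
Less 14% discount: −$13,254.50
Total: $94,675.00 − $13,254.50 = $81,420.50

$81,420.50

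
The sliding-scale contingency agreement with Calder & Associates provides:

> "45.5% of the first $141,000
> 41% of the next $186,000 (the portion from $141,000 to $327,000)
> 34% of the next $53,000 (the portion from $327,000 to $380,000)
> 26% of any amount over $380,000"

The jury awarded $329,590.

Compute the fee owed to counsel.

First $141,000 at 45.5% = $64,155.00
Next $186,000 at 41% = $76,260.00
Remaining $2,590 at 34% = $880.60
Fee: $64,155.00 + $76,260.00 + $880.60 = $141,295.60

$141,295.60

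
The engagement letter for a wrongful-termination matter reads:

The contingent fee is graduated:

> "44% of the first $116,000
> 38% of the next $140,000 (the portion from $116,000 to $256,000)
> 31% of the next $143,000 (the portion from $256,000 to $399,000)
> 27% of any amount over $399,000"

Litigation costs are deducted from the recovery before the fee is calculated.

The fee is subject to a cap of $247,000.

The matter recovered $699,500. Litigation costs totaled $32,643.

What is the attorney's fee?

Fee base (net of costs): $699,500 − $32,643 = $666,857
First $116,000 at 44% = $51,040.00
Next $140,000 at 38% = $53,200.00
Next $143,000 at 31% = $44,330.00
Remaining $267,857 at 27% = $72,321.39
Fee: $51,040.00 + $53,200.00 + $44,330.00 + $72,321.39 = $220,891.39
$220,891.39 is under the $247,000 cap.

$220,891.39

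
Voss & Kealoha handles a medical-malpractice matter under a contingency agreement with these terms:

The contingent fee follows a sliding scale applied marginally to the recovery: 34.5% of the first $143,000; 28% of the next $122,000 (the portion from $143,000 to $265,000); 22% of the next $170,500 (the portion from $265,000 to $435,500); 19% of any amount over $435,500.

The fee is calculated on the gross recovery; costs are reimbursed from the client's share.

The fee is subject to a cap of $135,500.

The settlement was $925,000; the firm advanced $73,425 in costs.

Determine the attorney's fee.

$135,500.00

Fee base is the gross recovery, $925,000; costs are reimbursed separately.
First $143,000 at 34.5% = $49,335.00
Next $122,000 at 28% = $34,160.00
Next $170,500 at 22% = $37,510.00
Remaining $489,500 at 19% = $93,005.00
Fee: $49,335.00 + $34,160.00 + $37,510.00 + $93,005.00 = $214,010.00
$214,010.00 exceeds the $135,500 cap, so the fee is capped at $135,500.00.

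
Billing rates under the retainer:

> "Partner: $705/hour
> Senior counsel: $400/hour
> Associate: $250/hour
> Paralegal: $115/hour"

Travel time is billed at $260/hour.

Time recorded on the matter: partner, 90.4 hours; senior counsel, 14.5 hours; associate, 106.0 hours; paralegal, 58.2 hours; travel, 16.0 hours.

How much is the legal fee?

$106,885.00

Partner: 90.4 × $705 = $63,732.00
Senior counsel: 14.5 × $400 = $5,800.00
Associate: 106.0 × $250 = $26,500.00
Paralegal: 58.2 × $115 = $6,693.00
Subtotal: $63,732.00 + $5,800.00 + $26,500.00 + $6,693.00 = $102,725.00
Travel: 16.0 × $260 = $4,160.00
Total: $102,725.00 + $4,160.00 = $106,885.00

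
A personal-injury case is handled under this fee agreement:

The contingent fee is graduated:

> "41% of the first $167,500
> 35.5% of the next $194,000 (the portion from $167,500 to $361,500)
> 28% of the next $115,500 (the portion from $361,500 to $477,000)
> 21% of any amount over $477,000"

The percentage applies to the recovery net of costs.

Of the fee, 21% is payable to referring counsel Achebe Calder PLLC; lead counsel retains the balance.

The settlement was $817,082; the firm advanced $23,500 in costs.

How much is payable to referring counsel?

Fee base (net of costs): $817,082 − $23,500 = $793,582
First $167,500 at 41% = $68,675.00
Next $194,000 at 35.5% = $68,870.00
Next $115,500 at 28% = $32,340.00
Remaining $316,582 at 21% = $66,482.22
Fee: $68,675.00 + $68,870.00 + $32,340.00 + $66,482.22 = $236,367.22
Referral share: 21% of $236,367.22 = $49,637.12; lead counsel retains $236,367.22 − $49,637.12 = $186,730.10.

$49,637.12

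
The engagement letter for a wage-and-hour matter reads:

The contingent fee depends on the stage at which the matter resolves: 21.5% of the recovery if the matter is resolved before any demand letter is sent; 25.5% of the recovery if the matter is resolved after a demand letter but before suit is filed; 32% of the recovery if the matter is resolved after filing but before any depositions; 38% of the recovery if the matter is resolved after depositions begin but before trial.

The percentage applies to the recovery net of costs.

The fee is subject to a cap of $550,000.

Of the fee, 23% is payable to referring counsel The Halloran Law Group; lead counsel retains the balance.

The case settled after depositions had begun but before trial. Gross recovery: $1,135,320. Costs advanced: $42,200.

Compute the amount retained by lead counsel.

$319,846.91

Fee base (net of costs): $1,135,320 − $42,200 = $1,093,120
The matter settled after depositions had begun but before trial, so the 38% rate applies.
$1,093,120 × 38% = $415,385.60
$415,385.60 is under the $550,000 cap.
Referral share: 23% of $415,385.60 = $95,538.69; lead counsel retains $415,385.60 − $95,538.69 = $319,846.91.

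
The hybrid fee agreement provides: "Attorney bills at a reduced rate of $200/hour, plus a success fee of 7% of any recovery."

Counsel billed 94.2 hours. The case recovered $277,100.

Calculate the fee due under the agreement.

Hourly: 94.2 × $200 = $18,840.00
Success fee: 7% of $277,100 = $19,397.00
Total: $18,840.00 + $19,397.00 = $38,237.00

$38,237.00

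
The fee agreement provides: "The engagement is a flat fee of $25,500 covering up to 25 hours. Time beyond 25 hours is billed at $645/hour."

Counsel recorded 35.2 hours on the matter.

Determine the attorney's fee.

$32,079.00

Flat fee: $25,500.00
Excess hours: 35.2 − 25 = 10.2
Overrun: 10.2 × $645 = $6,579.00
Total: $25,500.00 + $6,579.00 = $32,079.00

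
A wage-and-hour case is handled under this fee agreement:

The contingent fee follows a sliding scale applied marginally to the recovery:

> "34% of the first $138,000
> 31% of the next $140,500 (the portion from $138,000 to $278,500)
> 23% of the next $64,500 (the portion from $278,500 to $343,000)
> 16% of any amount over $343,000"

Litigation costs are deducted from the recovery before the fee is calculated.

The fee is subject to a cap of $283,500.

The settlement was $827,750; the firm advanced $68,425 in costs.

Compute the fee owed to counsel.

$171,922.00

Fee base (net of costs): $827,750 − $68,425 = $759,325
First $138,000 at 34% = $46,920.00
Next $140,500 at 31% = $43,555.00
Next $64,500 at 23% = $14,835.00
Remaining $416,325 at 16% = $66,612.00
Fee: $46,920.00 + $43,555.00 + $14,835.00 + $66,612.00 = $171,922.00
$171,922.00 is under the $283,500 cap.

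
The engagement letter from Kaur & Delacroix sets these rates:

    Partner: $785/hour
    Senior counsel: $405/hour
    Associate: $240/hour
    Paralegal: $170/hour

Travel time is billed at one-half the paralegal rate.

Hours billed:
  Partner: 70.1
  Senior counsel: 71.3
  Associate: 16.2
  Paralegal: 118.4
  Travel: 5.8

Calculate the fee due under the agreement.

$108,414.00

Partner: 70.1 × $785 = $55,028.50
Senior counsel: 71.3 × $405 = $28,876.50
Associate: 16.2 × $240 = $3,888.00
Paralegal: 118.4 × $170 = $20,128.00
Subtotal: $55,028.50 + $28,876.50 + $3,888.00 + $20,128.00 = $107,921.00
Travel: 5.8 × ($170 ÷ 2) = 5.8 × $85.00 = $493.00
Total: $107,921.00 + $493.00 = $108,414.00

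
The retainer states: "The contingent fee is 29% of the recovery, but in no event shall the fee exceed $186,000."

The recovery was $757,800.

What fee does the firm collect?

$186,000.00

29% of $757,800 = $219,762.00
That exceeds the $186,000 cap, so the fee is capped at $186,000.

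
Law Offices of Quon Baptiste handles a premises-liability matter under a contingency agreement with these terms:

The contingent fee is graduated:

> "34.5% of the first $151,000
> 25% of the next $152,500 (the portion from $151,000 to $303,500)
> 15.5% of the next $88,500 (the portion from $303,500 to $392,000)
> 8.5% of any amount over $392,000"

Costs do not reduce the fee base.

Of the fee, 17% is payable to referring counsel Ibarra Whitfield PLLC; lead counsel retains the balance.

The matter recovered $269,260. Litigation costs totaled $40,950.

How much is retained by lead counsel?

Fee base is the gross recovery, $269,260; costs are reimbursed separately.
First $151,000 at 34.5% = $52,095.00
Remaining $118,260 at 25% = $29,565.00
Fee: $52,095.00 + $29,565.00 = $81,660.00
Referral share: 17% of $81,660.00 = $13,882.20; lead counsel retains $81,660.00 − $13,882.20 = $67,777.80.

$67,777.80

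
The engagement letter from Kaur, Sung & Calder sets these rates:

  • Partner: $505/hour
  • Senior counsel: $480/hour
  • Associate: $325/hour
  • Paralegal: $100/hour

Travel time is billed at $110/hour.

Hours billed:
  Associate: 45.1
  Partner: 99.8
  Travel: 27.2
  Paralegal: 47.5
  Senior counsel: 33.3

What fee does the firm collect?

Partner: 99.8 × $505 = $50,399.00
Senior counsel: 33.3 × $480 = $15,984.00
Associate: 45.1 × $325 = $14,657.50
Paralegal: 47.5 × $100 = $4,750.00
Subtotal: $50,399.00 + $15,984.00 + $14,657.50 + $4,750.00 = $85,790.50
Travel: 27.2 × $110 = $2,992.00
Total: $85,790.50 + $2,992.00 = $88,782.50

$88,782.50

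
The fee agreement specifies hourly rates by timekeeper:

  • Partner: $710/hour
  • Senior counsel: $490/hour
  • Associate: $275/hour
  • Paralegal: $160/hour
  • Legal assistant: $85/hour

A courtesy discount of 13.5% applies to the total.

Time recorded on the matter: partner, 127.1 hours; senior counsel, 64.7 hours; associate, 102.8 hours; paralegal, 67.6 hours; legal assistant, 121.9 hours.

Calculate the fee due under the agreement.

Partner: 127.1 × $710 = $90,241.00
Senior counsel: 64.7 × $490 = $31,703.00
Associate: 102.8 × $275 = $28,270.00
Paralegal: 67.6 × $160 = $10,816.00
Legal assistant: 121.9 × $85 = $10,361.50
Subtotal: $171,391.50
Less 13.5% discount: −$23,137.85
Total: $171,391.50 − $23,137.85 = $148,253.65

$148,253.65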